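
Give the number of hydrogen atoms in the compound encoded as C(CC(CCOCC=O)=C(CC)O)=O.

16

Hydrogens are implicit in SMILES; fill each atom to its normal valence:
  5 × C: 2 H each → 10
  3 × O: no H
  2 × C: 1 H each → 2
  2 × C: no H
  1 × C: 3 H
  1 × O: 1 H
  Total hydrogens = 16.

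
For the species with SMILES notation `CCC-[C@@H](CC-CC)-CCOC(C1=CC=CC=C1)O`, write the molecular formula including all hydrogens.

C17H28O2

Heavy atoms from the SMILES: 17 C, 2 O.
Implicit hydrogens by atom environment:
  7 × C: 2 H each → 14
  5 × C (aromatic): 1 H each → 5
  2 × C: 3 H each → 6
  2 × C: 1 H each → 2
  1 × C (aromatic): no H
  1 × O: 1 H
  1 × O: no H
  Total hydrogens = 28.
Molecular formula: C17H28O2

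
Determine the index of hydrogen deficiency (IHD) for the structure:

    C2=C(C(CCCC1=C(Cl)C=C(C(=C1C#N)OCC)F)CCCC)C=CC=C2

10

Molecular formula from the SMILES: C23H27ClFNO.
DoU = (2C + 2 + N − H − X)/2 = (2·23 + 2 + 1 − 27 − 2)/2 = 20/2 = 10.
(Structurally: 2 ring(s) + 8 π bond(s) = 10.)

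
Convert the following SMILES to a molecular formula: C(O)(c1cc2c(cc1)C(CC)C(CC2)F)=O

Heavy atoms from the SMILES: 13 C, 1 F, 2 O.
Implicit hydrogens by atom environment:
  3 × C: 2 H each → 6
  3 × C (aromatic): 1 H each → 3
  3 × C (aromatic): no H
  2 × C: 1 H each → 2
  1 × C: 3 H
  1 × C: no H
  1 × F: no H
  1 × O: 1 H
  1 × O: no H
  Total hydrogens = 15.
Molecular formula: C13H15FO2

C13H15FO2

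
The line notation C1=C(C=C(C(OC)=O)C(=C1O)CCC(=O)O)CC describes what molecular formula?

C13H16O5

Heavy atoms from the SMILES: 13 C, 5 O.
Implicit hydrogens by atom environment:
  4 × C (aromatic): no H
  3 × C: 2 H each → 6
  3 × O: no H
  2 × C: 3 H each → 6
  2 × C (aromatic): 1 H each → 2
  2 × C: no H
  2 × O: 1 H each → 2
  Total hydrogens = 16.
Molecular formula: C13H16O5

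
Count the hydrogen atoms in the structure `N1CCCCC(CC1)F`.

14

Hydrogens are implicit in SMILES; fill each atom to its normal valence:
  6 × C: 2 H each → 12
  1 × C: 1 H
  1 × F: no H
  1 × N: 1 H
  Total hydrogens = 14.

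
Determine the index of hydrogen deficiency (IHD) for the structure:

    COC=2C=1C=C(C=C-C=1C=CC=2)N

7

Molecular formula from the SMILES: C11H11NO.
DoU = (2C + 2 + N − H − X)/2 = (2·11 + 2 + 1 − 11 − 0)/2 = 14/2 = 7.
(Structurally: 2 ring(s) + 5 π bond(s) = 7.)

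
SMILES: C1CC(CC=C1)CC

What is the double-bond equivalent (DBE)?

Molecular formula from the SMILES: C8H14.
DoU = (2C + 2 + N − H − X)/2 = (2·8 + 2 + 0 − 14 − 0)/2 = 4/2 = 2.
(Structurally: 1 ring(s) + 1 π bond(s) = 2.)

2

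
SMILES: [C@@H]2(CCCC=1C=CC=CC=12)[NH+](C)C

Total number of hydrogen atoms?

Hydrogens are implicit in SMILES; fill each atom to its normal valence:
  4 × C (aromatic): 1 H each → 4
  3 × C: 2 H each → 6
  2 × C: 3 H each → 6
  2 × C (aromatic): no H
  1 × C: 1 H
  1 × N (charge +1): 1 H
  Total hydrogens = 18.

18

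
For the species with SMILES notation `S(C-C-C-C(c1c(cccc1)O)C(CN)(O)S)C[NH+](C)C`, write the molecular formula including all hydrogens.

C15H27N2O2S2+

Heavy atoms from the SMILES: 15 C, 2 N, 2 O, 2 S.
Implicit hydrogens by atom environment:
  5 × C: 2 H each → 10
  4 × C (aromatic): 1 H each → 4
  2 × C: 3 H each → 6
  2 × C (aromatic): no H
  2 × O: 1 H each → 2
  1 × C: 1 H
  1 × C: no H
  1 × N: 2 H
  1 × N (charge +1): 1 H
  1 × S: 1 H
  1 × S: no H
  Total hydrogens = 27.
Net charge +1.
Molecular formula: C15H27N2O2S2+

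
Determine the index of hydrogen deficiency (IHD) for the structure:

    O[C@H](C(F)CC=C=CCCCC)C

2

Molecular formula from the SMILES: C11H19FO.
DoU = (2C + 2 + N − H − X)/2 = (2·11 + 2 + 0 − 19 − 1)/2 = 4/2 = 2.
(Structurally: 0 ring(s) + 2 π bond(s) = 2.)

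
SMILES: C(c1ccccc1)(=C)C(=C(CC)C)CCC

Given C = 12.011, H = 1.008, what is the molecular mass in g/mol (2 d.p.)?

Molecular formula: C16H22.
M = 16×12.011 + 22×1.008 = 214.35 g/mol.

214.35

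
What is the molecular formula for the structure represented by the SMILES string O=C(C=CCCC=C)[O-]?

Heavy atoms from the SMILES: 7 C, 2 O.
Implicit hydrogens by atom environment:
  3 × C: 2 H each → 6
  3 × C: 1 H each → 3
  1 × C: no H
  1 × O: no H
  1 × O (charge -1): no H
  Total hydrogens = 9.
Net charge -1.
Molecular formula: C7H9O2-

C7H9O2-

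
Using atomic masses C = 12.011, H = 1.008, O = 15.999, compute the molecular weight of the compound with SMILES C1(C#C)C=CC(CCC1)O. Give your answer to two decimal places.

Molecular formula: C9H12O.
M = 9×12.011 + 12×1.008 + 1×15.999 = 136.19 g/mol.

136.19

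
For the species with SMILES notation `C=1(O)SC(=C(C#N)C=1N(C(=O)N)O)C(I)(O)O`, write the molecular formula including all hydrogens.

C7H6IN3O5S

Heavy atoms from the SMILES: 7 C, 1 I, 3 N, 5 O, 1 S.
Implicit hydrogens by atom environment:
  4 × C (aromatic): no H
  4 × O: 1 H each → 4
  3 × C: no H
  2 × N: no H
  1 × I: no H
  1 × N: 2 H
  1 × O: no H
  1 × S (aromatic): no H
  Total hydrogens = 6.
Molecular formula: C7H6IN3O5S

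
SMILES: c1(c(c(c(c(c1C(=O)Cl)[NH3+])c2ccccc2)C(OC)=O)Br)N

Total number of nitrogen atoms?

2

The symbol for nitrogen appears 2 times in the SMILES.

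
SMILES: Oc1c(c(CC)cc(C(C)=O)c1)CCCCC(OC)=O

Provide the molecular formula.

C16H22O4

Heavy atoms from the SMILES: 16 C, 4 O.
Implicit hydrogens by atom environment:
  5 × C: 2 H each → 10
  4 × C (aromatic): no H
  3 × C: 3 H each → 9
  3 × O: no H
  2 × C (aromatic): 1 H each → 2
  2 × C: no H
  1 × O: 1 H
  Total hydrogens = 22.
Molecular formula: C16H22O4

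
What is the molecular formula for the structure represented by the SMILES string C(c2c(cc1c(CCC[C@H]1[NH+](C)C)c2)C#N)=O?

Heavy atoms from the SMILES: 14 C, 2 N, 1 O.
Implicit hydrogens by atom environment:
  4 × C (aromatic): no H
  3 × C: 2 H each → 6
  2 × C: 3 H each → 6
  2 × C (aromatic): 1 H each → 2
  2 × C: 1 H each → 2
  1 × C: no H
  1 × N (charge +1): 1 H
  1 × N: no H
  1 × O: no H
  Total hydrogens = 17.
Net charge +1.
Molecular formula: C14H17N2O+

C14H17N2O+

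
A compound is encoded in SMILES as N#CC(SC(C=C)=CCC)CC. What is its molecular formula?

Heavy atoms from the SMILES: 10 C, 1 N, 1 S.
Implicit hydrogens by atom environment:
  3 × C: 2 H each → 6
  3 × C: 1 H each → 3
  2 × C: 3 H each → 6
  2 × C: no H
  1 × N: no H
  1 × S: no H
  Total hydrogens = 15.
Molecular formula: C10H15NS

C10H15NS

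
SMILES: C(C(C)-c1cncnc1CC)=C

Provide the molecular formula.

C10H14N2

Heavy atoms from the SMILES: 10 C, 2 N.
Implicit hydrogens by atom environment:
  2 × C: 3 H each → 6
  2 × C: 2 H each → 4
  2 × C (aromatic): 1 H each → 2
  2 × C: 1 H each → 2
  2 × C (aromatic): no H
  2 × N (aromatic): no H
  Total hydrogens = 14.
Molecular formula: C10H14N2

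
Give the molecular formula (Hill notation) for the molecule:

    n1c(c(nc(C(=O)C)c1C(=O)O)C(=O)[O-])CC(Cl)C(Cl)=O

C11H7Cl2N2O6-

Heavy atoms from the SMILES: 11 C, 2 Cl, 2 N, 6 O.
Implicit hydrogens by atom environment:
  4 × C (aromatic): no H
  4 × C: no H
  4 × O: no H
  2 × Cl: no H
  2 × N (aromatic): no H
  1 × C: 3 H
  1 × C: 2 H
  1 × C: 1 H
  1 × O: 1 H
  1 × O (charge -1): no H
  Total hydrogens = 7.
Net charge -1.
Molecular formula: C11H7Cl2N2O6-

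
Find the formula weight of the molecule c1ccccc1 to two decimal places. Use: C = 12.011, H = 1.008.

78.11

Molecular formula: C6H6.
M = 6×12.011 + 6×1.008 = 78.11 g/mol.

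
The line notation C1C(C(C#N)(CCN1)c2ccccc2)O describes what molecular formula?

Heavy atoms from the SMILES: 12 C, 2 N, 1 O.
Implicit hydrogens by atom environment:
  5 × C (aromatic): 1 H each → 5
  3 × C: 2 H each → 6
  2 × C: no H
  1 × C: 1 H
  1 × C (aromatic): no H
  1 × N: 1 H
  1 × N: no H
  1 × O: 1 H
  Total hydrogens = 14.
Molecular formula: C12H14N2O

C12H14N2O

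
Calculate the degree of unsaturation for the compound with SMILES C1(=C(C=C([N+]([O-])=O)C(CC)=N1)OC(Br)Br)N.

5

Molecular formula from the SMILES: C8H9Br2N3O3.
DoU = (2C + 2 + N − H − X)/2 = (2·8 + 2 + 3 − 9 − 2)/2 = 10/2 = 5.
(Structurally: 1 ring(s) + 4 π bond(s) = 5.)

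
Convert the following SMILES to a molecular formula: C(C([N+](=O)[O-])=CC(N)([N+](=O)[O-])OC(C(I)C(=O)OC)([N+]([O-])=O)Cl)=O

C8H8ClIN4O10

Heavy atoms from the SMILES: 8 C, 1 Cl, 1 I, 4 N, 10 O.
Implicit hydrogens by atom environment:
  7 × O: no H
  4 × C: no H
  3 × C: 1 H each → 3
  3 × N (charge +1): no H
  3 × O (charge -1): no H
  1 × C: 3 H
  1 × Cl: no H
  1 × I: no H
  1 × N: 2 H
  Total hydrogens = 8.
Molecular formula: C8H8ClIN4O10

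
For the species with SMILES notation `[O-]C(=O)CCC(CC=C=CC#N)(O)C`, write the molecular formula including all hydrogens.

Heavy atoms from the SMILES: 10 C, 1 N, 3 O.
Implicit hydrogens by atom environment:
  4 × C: no H
  3 × C: 2 H each → 6
  2 × C: 1 H each → 2
  1 × C: 3 H
  1 × N: no H
  1 × O: 1 H
  1 × O: no H
  1 × O (charge -1): no H
  Total hydrogens = 12.
Net charge -1.
Molecular formula: C10H12NO3-

C10H12NO3-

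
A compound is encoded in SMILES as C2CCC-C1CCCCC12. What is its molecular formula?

Heavy atoms from the SMILES: 10 C.
Implicit hydrogens by atom environment:
  8 × C: 2 H each → 16
  2 × C: 1 H each → 2
  Total hydrogens = 18.
Molecular formula: C10H18

C10H18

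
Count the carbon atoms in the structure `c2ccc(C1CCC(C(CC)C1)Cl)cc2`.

14

The symbol for carbon appears 14 times in the SMILES. Lowercase c denotes aromatic carbon and counts toward C.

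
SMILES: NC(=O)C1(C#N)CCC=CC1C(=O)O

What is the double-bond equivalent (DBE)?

Molecular formula from the SMILES: C9H10N2O3.
DoU = (2C + 2 + N − H − X)/2 = (2·9 + 2 + 2 − 10 − 0)/2 = 12/2 = 6.
(Structurally: 1 ring(s) + 5 π bond(s) = 6.)

6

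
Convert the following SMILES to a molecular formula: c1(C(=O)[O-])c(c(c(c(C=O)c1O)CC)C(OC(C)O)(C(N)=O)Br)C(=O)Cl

Heavy atoms from the SMILES: 1 Br, 15 C, 1 Cl, 1 N, 8 O.
Implicit hydrogens by atom environment:
  6 × C (aromatic): no H
  5 × O: no H
  4 × C: no H
  2 × C: 3 H each → 6
  2 × C: 1 H each → 2
  2 × O: 1 H each → 2
  1 × Br: no H
  1 × C: 2 H
  1 × Cl: no H
  1 × N: 2 H
  1 × O (charge -1): no H
  Total hydrogens = 14.
Net charge -1.
Molecular formula: C15H14BrClNO8-

C15H14BrClNO8-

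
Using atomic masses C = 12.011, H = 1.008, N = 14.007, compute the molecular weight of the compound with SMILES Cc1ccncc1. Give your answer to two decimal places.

93.13

Molecular formula: C6H7N.
M = 6×12.011 + 7×1.008 + 1×14.007 = 93.13 g/mol.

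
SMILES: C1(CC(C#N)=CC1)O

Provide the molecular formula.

Heavy atoms from the SMILES: 6 C, 1 N, 1 O.
Implicit hydrogens by atom environment:
  2 × C: 2 H each → 4
  2 × C: 1 H each → 2
  2 × C: no H
  1 × N: no H
  1 × O: 1 H
  Total hydrogens = 7.
Molecular formula: C6H7NO

C6H7NO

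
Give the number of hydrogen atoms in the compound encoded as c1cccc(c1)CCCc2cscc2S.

Hydrogens are implicit in SMILES; fill each atom to its normal valence:
  7 × C (aromatic): 1 H each → 7
  3 × C: 2 H each → 6
  3 × C (aromatic): no H
  1 × S: 1 H
  1 × S (aromatic): no H
  Total hydrogens = 14.

14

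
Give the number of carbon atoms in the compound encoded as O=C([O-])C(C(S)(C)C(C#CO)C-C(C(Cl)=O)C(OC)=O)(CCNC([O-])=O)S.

The symbol for carbon appears 15 times in the SMILES. (Cl is a single chlorine, not C + l.)

15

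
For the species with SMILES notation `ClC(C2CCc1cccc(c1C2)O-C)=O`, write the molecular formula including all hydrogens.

C12H13ClO2

Heavy atoms from the SMILES: 12 C, 1 Cl, 2 O.
Implicit hydrogens by atom environment:
  3 × C: 2 H each → 6
  3 × C (aromatic): 1 H each → 3
  3 × C (aromatic): no H
  2 × O: no H
  1 × C: 3 H
  1 × C: 1 H
  1 × C: no H
  1 × Cl: no H
  Total hydrogens = 13.
Molecular formula: C12H13ClO2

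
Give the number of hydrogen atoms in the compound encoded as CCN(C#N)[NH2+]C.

10

Hydrogens are implicit in SMILES; fill each atom to its normal valence:
  2 × C: 3 H each → 6
  2 × N: no H
  1 × C: 2 H
  1 × C: no H
  1 × N (charge +1): 2 H
  Total hydrogens = 10.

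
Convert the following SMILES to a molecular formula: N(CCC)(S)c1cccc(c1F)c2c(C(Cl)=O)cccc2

Heavy atoms from the SMILES: 16 C, 1 Cl, 1 F, 1 N, 1 O, 1 S.
Implicit hydrogens by atom environment:
  7 × C (aromatic): 1 H each → 7
  5 × C (aromatic): no H
  2 × C: 2 H each → 4
  1 × C: 3 H
  1 × C: no H
  1 × Cl: no H
  1 × F: no H
  1 × N: no H
  1 × O: no H
  1 × S: 1 H
  Total hydrogens = 15.
Molecular formula: C16H15ClFNOS

C16H15ClFNOS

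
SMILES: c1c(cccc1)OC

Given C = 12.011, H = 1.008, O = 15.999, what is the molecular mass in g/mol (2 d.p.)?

Molecular formula: C7H8O.
M = 7×12.011 + 8×1.008 + 1×15.999 = 108.14 g/mol.

108.14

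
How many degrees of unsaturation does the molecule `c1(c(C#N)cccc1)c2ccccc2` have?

Molecular formula from the SMILES: C13H9N.
DoU = (2C + 2 + N − H − X)/2 = (2·13 + 2 + 1 − 9 − 0)/2 = 20/2 = 10.
(Structurally: 2 ring(s) + 8 π bond(s) = 10.)

10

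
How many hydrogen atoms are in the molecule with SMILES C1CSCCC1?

Hydrogens are implicit in SMILES; fill each atom to its normal valence:
  5 × C: 2 H each → 10
  1 × S: no H
  Total hydrogens = 10.

10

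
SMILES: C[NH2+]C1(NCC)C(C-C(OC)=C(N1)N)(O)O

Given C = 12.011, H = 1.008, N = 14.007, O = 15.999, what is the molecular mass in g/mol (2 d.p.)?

233.29

Molecular formula: C9H21N4O3+.
M = 9×12.011 + 21×1.008 + 4×14.007 + 3×15.999 = 233.29 g/mol.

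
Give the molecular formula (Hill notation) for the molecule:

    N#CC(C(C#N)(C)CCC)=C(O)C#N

Heavy atoms from the SMILES: 10 C, 3 N, 1 O.
Implicit hydrogens by atom environment:
  6 × C: no H
  3 × N: no H
  2 × C: 3 H each → 6
  2 × C: 2 H each → 4
  1 × O: 1 H
  Total hydrogens = 11.
Molecular formula: C10H11N3O

C10H11N3O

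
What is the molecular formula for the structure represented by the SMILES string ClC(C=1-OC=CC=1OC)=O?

C6H5ClO3

Heavy atoms from the SMILES: 6 C, 1 Cl, 3 O.
Implicit hydrogens by atom environment:
  2 × C (aromatic): 1 H each → 2
  2 × C (aromatic): no H
  2 × O: no H
  1 × C: 3 H
  1 × C: no H
  1 × Cl: no H
  1 × O (aromatic): no H
  Total hydrogens = 5.
Molecular formula: C6H5ClO3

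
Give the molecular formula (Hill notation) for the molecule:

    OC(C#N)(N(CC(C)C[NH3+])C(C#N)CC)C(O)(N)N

Heavy atoms from the SMILES: 11 C, 6 N, 2 O.
Implicit hydrogens by atom environment:
  4 × C: no H
  3 × C: 2 H each → 6
  3 × N: no H
  2 × C: 3 H each → 6
  2 × C: 1 H each → 2
  2 × N: 2 H each → 4
  2 × O: 1 H each → 2
  1 × N (charge +1): 3 H
  Total hydrogens = 23.
Net charge +1.
Molecular formula: C11H23N6O2+

C11H23N6O2+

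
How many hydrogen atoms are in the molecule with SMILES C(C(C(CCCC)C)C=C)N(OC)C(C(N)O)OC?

30

Hydrogens are implicit in SMILES; fill each atom to its normal valence:
  5 × C: 2 H each → 10
  5 × C: 1 H each → 5
  4 × C: 3 H each → 12
  2 × O: no H
  1 × N: 2 H
  1 × N: no H
  1 × O: 1 H
  Total hydrogens = 30.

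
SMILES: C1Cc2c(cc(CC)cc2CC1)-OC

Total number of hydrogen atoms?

18

Hydrogens are implicit in SMILES; fill each atom to its normal valence:
  5 × C: 2 H each → 10
  4 × C (aromatic): no H
  2 × C: 3 H each → 6
  2 × C (aromatic): 1 H each → 2
  1 × O: no H
  Total hydrogens = 18.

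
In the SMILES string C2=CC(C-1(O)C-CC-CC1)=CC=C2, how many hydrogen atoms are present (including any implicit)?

16

Hydrogens are implicit in SMILES; fill each atom to its normal valence:
  5 × C: 2 H each → 10
  5 × C (aromatic): 1 H each → 5
  1 × C: no H
  1 × C (aromatic): no H
  1 × O: 1 H
  Total hydrogens = 16.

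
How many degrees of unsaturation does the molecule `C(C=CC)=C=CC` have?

3

Molecular formula from the SMILES: C7H10.
DoU = (2C + 2 + N − H − X)/2 = (2·7 + 2 + 0 − 10 − 0)/2 = 6/2 = 3.
(Structurally: 0 ring(s) + 3 π bond(s) = 3.)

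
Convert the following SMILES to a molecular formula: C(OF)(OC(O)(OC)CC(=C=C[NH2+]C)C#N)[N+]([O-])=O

Heavy atoms from the SMILES: 9 C, 1 F, 3 N, 6 O.
Implicit hydrogens by atom environment:
  4 × C: no H
  4 × O: no H
  2 × C: 3 H each → 6
  2 × C: 1 H each → 2
  1 × C: 2 H
  1 × F: no H
  1 × N (charge +1): 2 H
  1 × N (charge +1): no H
  1 × N: no H
  1 × O: 1 H
  1 × O (charge -1): no H
  Total hydrogens = 13.
Net charge +1.
Molecular formula: C9H13FN3O6+

C9H13FN3O6+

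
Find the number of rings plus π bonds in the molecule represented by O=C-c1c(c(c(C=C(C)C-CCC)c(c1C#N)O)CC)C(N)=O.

9

Molecular formula from the SMILES: C18H22N2O3.
DoU = (2C + 2 + N − H − X)/2 = (2·18 + 2 + 2 − 22 − 0)/2 = 18/2 = 9.
(Structurally: 1 ring(s) + 8 π bond(s) = 9.)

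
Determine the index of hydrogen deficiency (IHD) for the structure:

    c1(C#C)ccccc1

Molecular formula from the SMILES: C8H6.
DoU = (2C + 2 + N − H − X)/2 = (2·8 + 2 + 0 − 6 − 0)/2 = 12/2 = 6.
(Structurally: 1 ring(s) + 5 π bond(s) = 6.)

6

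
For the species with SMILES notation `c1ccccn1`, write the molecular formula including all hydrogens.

C5H5N

Heavy atoms from the SMILES: 5 C, 1 N.
Implicit hydrogens by atom environment:
  5 × C (aromatic): 1 H each → 5
  1 × N (aromatic): no H
  Total hydrogens = 5.
Molecular formula: C5H5N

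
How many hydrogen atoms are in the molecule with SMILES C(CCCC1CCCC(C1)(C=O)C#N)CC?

Hydrogens are implicit in SMILES; fill each atom to its normal valence:
  9 × C: 2 H each → 18
  2 × C: 1 H each → 2
  2 × C: no H
  1 × C: 3 H
  1 × N: no H
  1 × O: no H
  Total hydrogens = 23.

23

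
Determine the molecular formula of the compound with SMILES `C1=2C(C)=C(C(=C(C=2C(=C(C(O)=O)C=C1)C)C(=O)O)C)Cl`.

Heavy atoms from the SMILES: 15 C, 1 Cl, 4 O.
Implicit hydrogens by atom environment:
  8 × C (aromatic): no H
  3 × C: 3 H each → 9
  2 × C (aromatic): 1 H each → 2
  2 × C: no H
  2 × O: 1 H each → 2
  2 × O: no H
  1 × Cl: no H
  Total hydrogens = 13.
Molecular formula: C15H13ClO4

C15H13ClO4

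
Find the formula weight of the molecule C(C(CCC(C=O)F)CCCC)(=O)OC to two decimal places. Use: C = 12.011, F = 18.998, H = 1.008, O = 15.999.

218.27

Molecular formula: C11H19FO3.
M = 11×12.011 + 1×18.998 + 19×1.008 + 3×15.999 = 218.27 g/mol.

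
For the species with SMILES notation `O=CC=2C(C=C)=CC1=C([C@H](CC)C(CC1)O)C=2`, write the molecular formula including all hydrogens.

Heavy atoms from the SMILES: 15 C, 2 O.
Implicit hydrogens by atom environment:
  4 × C: 2 H each → 8
  4 × C: 1 H each → 4
  4 × C (aromatic): no H
  2 × C (aromatic): 1 H each → 2
  1 × C: 3 H
  1 × O: 1 H
  1 × O: no H
  Total hydrogens = 18.
Molecular formula: C15H18O2

C15H18O2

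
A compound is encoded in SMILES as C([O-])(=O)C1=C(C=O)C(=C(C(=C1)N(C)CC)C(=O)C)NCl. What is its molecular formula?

C13H14ClN2O4-

Heavy atoms from the SMILES: 13 C, 1 Cl, 2 N, 4 O.
Implicit hydrogens by atom environment:
  5 × C (aromatic): no H
  3 × C: 3 H each → 9
  3 × O: no H
  2 × C: no H
  1 × C: 2 H
  1 × C (aromatic): 1 H
  1 × C: 1 H
  1 × Cl: no H
  1 × N: 1 H
  1 × N: no H
  1 × O (charge -1): no H
  Total hydrogens = 14.
Net charge -1.
Molecular formula: C13H14ClN2O4-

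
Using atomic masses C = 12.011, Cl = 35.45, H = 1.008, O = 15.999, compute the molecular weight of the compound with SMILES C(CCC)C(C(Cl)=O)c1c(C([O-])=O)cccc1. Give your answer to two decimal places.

Molecular formula: C13H14ClO3-.
M = 13×12.011 + 1×35.45 + 14×1.008 + 3×15.999 = 253.70 g/mol.

253.70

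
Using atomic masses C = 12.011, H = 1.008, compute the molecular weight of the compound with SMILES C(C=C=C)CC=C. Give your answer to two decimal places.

Molecular formula: C7H10.
M = 7×12.011 + 10×1.008 = 94.16 g/mol.

94.16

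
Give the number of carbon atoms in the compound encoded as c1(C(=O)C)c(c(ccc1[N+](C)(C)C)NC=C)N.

13

The symbol for carbon appears 13 times in the SMILES. Lowercase c denotes aromatic carbon and counts toward C.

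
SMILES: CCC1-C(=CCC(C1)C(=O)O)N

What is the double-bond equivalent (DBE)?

3

Molecular formula from the SMILES: C9H15NO2.
DoU = (2C + 2 + N − H − X)/2 = (2·9 + 2 + 1 − 15 − 0)/2 = 6/2 = 3.
(Structurally: 1 ring(s) + 2 π bond(s) = 3.)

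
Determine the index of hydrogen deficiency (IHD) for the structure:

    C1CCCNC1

Molecular formula from the SMILES: C5H11N.
DoU = (2C + 2 + N − H − X)/2 = (2·5 + 2 + 1 − 11 − 0)/2 = 2/2 = 1.
(Structurally: 1 ring(s) + 0 π bond(s) = 1.)

1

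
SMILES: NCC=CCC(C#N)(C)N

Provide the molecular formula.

Heavy atoms from the SMILES: 7 C, 3 N.
Implicit hydrogens by atom environment:
  2 × C: 2 H each → 4
  2 × C: 1 H each → 2
  2 × C: no H
  2 × N: 2 H each → 4
  1 × C: 3 H
  1 × N: no H
  Total hydrogens = 13.
Molecular formula: C7H13N3

C7H13N3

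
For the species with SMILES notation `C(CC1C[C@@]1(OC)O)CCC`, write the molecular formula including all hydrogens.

C9H18O2

Heavy atoms from the SMILES: 9 C, 2 O.
Implicit hydrogens by atom environment:
  5 × C: 2 H each → 10
  2 × C: 3 H each → 6
  1 × C: 1 H
  1 × C: no H
  1 × O: 1 H
  1 × O: no H
  Total hydrogens = 18.
Molecular formula: C9H18O2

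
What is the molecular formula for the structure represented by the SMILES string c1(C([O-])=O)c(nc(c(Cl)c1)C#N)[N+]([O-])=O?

Heavy atoms from the SMILES: 7 C, 1 Cl, 3 N, 4 O.
Implicit hydrogens by atom environment:
  4 × C (aromatic): no H
  2 × C: no H
  2 × O: no H
  2 × O (charge -1): no H
  1 × C (aromatic): 1 H
  1 × Cl: no H
  1 × N (aromatic): no H
  1 × N (charge +1): no H
  1 × N: no H
  Total hydrogens = 1.
Net charge -1.
Molecular formula: C7HClN3O4-

C7HClN3O4-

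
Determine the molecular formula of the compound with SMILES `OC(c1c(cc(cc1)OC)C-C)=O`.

Heavy atoms from the SMILES: 10 C, 3 O.
Implicit hydrogens by atom environment:
  3 × C (aromatic): 1 H each → 3
  3 × C (aromatic): no H
  2 × C: 3 H each → 6
  2 × O: no H
  1 × C: 2 H
  1 × C: no H
  1 × O: 1 H
  Total hydrogens = 12.
Molecular formula: C10H12O3

C10H12O3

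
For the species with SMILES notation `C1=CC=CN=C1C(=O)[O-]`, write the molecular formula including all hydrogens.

C6H4NO2-

Heavy atoms from the SMILES: 6 C, 1 N, 2 O.
Implicit hydrogens by atom environment:
  4 × C (aromatic): 1 H each → 4
  1 × C (aromatic): no H
  1 × C: no H
  1 × N (aromatic): no H
  1 × O: no H
  1 × O (charge -1): no H
  Total hydrogens = 4.
Net charge -1.
Molecular formula: C6H4NO2-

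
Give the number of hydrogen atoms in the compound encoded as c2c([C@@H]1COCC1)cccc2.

12

Hydrogens are implicit in SMILES; fill each atom to its normal valence:
  5 × C (aromatic): 1 H each → 5
  3 × C: 2 H each → 6
  1 × C: 1 H
  1 × C (aromatic): no H
  1 × O: no H
  Total hydrogens = 12.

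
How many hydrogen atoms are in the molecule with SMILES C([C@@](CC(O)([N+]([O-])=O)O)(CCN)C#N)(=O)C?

Hydrogens are implicit in SMILES; fill each atom to its normal valence:
  4 × C: no H
  3 × C: 2 H each → 6
  2 × O: 1 H each → 2
  2 × O: no H
  1 × C: 3 H
  1 × N: 2 H
  1 × N: no H
  1 × N (charge +1): no H
  1 × O (charge -1): no H
  Total hydrogens = 13.

13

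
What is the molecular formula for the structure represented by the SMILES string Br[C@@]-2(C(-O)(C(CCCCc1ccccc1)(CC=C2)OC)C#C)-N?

C19H24BrNO2

Heavy atoms from the SMILES: 1 Br, 19 C, 1 N, 2 O.
Implicit hydrogens by atom environment:
  5 × C: 2 H each → 10
  5 × C (aromatic): 1 H each → 5
  4 × C: no H
  3 × C: 1 H each → 3
  1 × Br: no H
  1 × C: 3 H
  1 × C (aromatic): no H
  1 × N: 2 H
  1 × O: 1 H
  1 × O: no H
  Total hydrogens = 24.
Molecular formula: C19H24BrNO2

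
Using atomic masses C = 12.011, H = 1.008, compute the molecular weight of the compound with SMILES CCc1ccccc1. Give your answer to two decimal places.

Molecular formula: C8H10.
M = 8×12.011 + 10×1.008 = 106.17 g/mol.

106.17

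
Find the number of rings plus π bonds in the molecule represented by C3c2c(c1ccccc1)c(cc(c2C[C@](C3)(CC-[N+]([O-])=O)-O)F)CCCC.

Molecular formula from the SMILES: C22H26FNO3.
DoU = (2C + 2 + N − H − X)/2 = (2·22 + 2 + 1 − 26 − 1)/2 = 20/2 = 10.
(Structurally: 3 ring(s) + 7 π bond(s) = 10.)

10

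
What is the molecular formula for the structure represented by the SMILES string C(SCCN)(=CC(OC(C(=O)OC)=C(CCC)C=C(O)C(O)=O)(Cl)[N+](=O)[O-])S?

C15H21ClN2O8S2

Heavy atoms from the SMILES: 15 C, 1 Cl, 2 N, 8 O, 2 S.
Implicit hydrogens by atom environment:
  7 × C: no H
  5 × O: no H
  4 × C: 2 H each → 8
  2 × C: 3 H each → 6
  2 × C: 1 H each → 2
  2 × O: 1 H each → 2
  1 × Cl: no H
  1 × N: 2 H
  1 × N (charge +1): no H
  1 × O (charge -1): no H
  1 × S: 1 H
  1 × S: no H
  Total hydrogens = 21.
Molecular formula: C15H21ClN2O8S2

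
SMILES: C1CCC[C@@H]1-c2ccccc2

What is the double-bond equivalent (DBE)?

5

Molecular formula from the SMILES: C11H14.
DoU = (2C + 2 + N − H − X)/2 = (2·11 + 2 + 0 − 14 − 0)/2 = 10/2 = 5.
(Structurally: 2 ring(s) + 3 π bond(s) = 5.)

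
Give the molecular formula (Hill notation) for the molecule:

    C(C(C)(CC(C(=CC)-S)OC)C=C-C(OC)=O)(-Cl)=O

C13H19ClO4S

Heavy atoms from the SMILES: 13 C, 1 Cl, 4 O, 1 S.
Implicit hydrogens by atom environment:
  4 × C: 3 H each → 12
  4 × C: 1 H each → 4
  4 × C: no H
  4 × O: no H
  1 × C: 2 H
  1 × Cl: no H
  1 × S: 1 H
  Total hydrogens = 19.
Molecular formula: C13H19ClO4S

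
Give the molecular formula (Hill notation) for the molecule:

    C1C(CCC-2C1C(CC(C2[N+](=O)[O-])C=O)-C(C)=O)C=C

Heavy atoms from the SMILES: 15 C, 1 N, 4 O.
Implicit hydrogens by atom environment:
  8 × C: 1 H each → 8
  5 × C: 2 H each → 10
  3 × O: no H
  1 × C: 3 H
  1 × C: no H
  1 × N (charge +1): no H
  1 × O (charge -1): no H
  Total hydrogens = 21.
Molecular formula: C15H21NO4

C15H21NO4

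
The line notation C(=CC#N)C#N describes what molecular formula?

C4H2N2

Heavy atoms from the SMILES: 4 C, 2 N.
Implicit hydrogens by atom environment:
  2 × C: 1 H each → 2
  2 × C: no H
  2 × N: no H
  Total hydrogens = 2.
Molecular formula: C4H2N2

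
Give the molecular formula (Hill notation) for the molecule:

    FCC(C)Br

C3H6BrF

Heavy atoms from the SMILES: 1 Br, 3 C, 1 F.
Implicit hydrogens by atom environment:
  1 × Br: no H
  1 × C: 3 H
  1 × C: 2 H
  1 × C: 1 H
  1 × F: no H
  Total hydrogens = 6.
Molecular formula: C3H6BrF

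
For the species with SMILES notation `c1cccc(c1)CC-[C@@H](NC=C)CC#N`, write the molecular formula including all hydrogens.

Heavy atoms from the SMILES: 13 C, 2 N.
Implicit hydrogens by atom environment:
  5 × C (aromatic): 1 H each → 5
  4 × C: 2 H each → 8
  2 × C: 1 H each → 2
  1 × C: no H
  1 × C (aromatic): no H
  1 × N: 1 H
  1 × N: no H
  Total hydrogens = 16.
Molecular formula: C13H16N2

C13H16N2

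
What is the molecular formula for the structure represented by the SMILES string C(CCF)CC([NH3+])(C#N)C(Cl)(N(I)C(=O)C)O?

C9H15ClFIN3O2+

Heavy atoms from the SMILES: 9 C, 1 Cl, 1 F, 1 I, 3 N, 2 O.
Implicit hydrogens by atom environment:
  4 × C: 2 H each → 8
  4 × C: no H
  2 × N: no H
  1 × C: 3 H
  1 × Cl: no H
  1 × F: no H
  1 × I: no H
  1 × N (charge +1): 3 H
  1 × O: 1 H
  1 × O: no H
  Total hydrogens = 15.
Net charge +1.
Molecular formula: C9H15ClFIN3O2+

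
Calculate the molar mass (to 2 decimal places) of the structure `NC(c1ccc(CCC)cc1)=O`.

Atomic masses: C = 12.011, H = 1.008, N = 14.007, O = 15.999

163.22

Molecular formula: C10H13NO.
M = 10×12.011 + 13×1.008 + 1×14.007 + 1×15.999 = 163.22 g/mol.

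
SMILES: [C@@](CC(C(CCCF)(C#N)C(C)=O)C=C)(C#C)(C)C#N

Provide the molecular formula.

Heavy atoms from the SMILES: 16 C, 1 F, 2 N, 1 O.
Implicit hydrogens by atom environment:
  6 × C: no H
  5 × C: 2 H each → 10
  3 × C: 1 H each → 3
  2 × C: 3 H each → 6
  2 × N: no H
  1 × F: no H
  1 × O: no H
  Total hydrogens = 19.
Molecular formula: C16H19FN2O

C16H19FN2O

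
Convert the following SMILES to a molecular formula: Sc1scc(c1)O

C4H4OS2

Heavy atoms from the SMILES: 4 C, 1 O, 2 S.
Implicit hydrogens by atom environment:
  2 × C (aromatic): 1 H each → 2
  2 × C (aromatic): no H
  1 × O: 1 H
  1 × S: 1 H
  1 × S (aromatic): no H
  Total hydrogens = 4.
Molecular formula: C4H4OS2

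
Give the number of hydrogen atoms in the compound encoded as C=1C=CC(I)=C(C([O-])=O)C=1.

Hydrogens are implicit in SMILES; fill each atom to its normal valence:
  4 × C (aromatic): 1 H each → 4
  2 × C (aromatic): no H
  1 × C: no H
  1 × I: no H
  1 × O: no H
  1 × O (charge -1): no H
  Total hydrogens = 4.

4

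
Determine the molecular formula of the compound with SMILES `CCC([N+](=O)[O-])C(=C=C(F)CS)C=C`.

Heavy atoms from the SMILES: 9 C, 1 F, 1 N, 2 O, 1 S.
Implicit hydrogens by atom environment:
  3 × C: 2 H each → 6
  3 × C: no H
  2 × C: 1 H each → 2
  1 × C: 3 H
  1 × F: no H
  1 × N (charge +1): no H
  1 × O: no H
  1 × O (charge -1): no H
  1 × S: 1 H
  Total hydrogens = 12.
Molecular formula: C9H12FNO2S

C9H12FNO2S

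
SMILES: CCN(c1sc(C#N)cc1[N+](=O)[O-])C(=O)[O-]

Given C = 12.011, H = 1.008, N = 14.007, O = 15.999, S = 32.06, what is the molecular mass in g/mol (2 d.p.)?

240.21

Molecular formula: C8H6N3O4S-.
M = 8×12.011 + 6×1.008 + 3×14.007 + 4×15.999 + 1×32.06 = 240.21 g/mol.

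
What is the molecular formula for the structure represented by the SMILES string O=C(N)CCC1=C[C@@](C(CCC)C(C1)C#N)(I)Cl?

Heavy atoms from the SMILES: 13 C, 1 Cl, 1 I, 2 N, 1 O.
Implicit hydrogens by atom environment:
  5 × C: 2 H each → 10
  4 × C: no H
  3 × C: 1 H each → 3
  1 × C: 3 H
  1 × Cl: no H
  1 × I: no H
  1 × N: 2 H
  1 × N: no H
  1 × O: no H
  Total hydrogens = 18.
Molecular formula: C13H18ClIN2O

C13H18ClIN2O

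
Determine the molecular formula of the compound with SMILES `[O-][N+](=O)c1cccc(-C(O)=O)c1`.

Heavy atoms from the SMILES: 7 C, 1 N, 4 O.
Implicit hydrogens by atom environment:
  4 × C (aromatic): 1 H each → 4
  2 × C (aromatic): no H
  2 × O: no H
  1 × C: no H
  1 × N (charge +1): no H
  1 × O: 1 H
  1 × O (charge -1): no H
  Total hydrogens = 5.
Molecular formula: C7H5NO4

C7H5NO4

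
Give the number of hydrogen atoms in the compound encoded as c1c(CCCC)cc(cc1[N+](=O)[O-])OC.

Hydrogens are implicit in SMILES; fill each atom to its normal valence:
  3 × C: 2 H each → 6
  3 × C (aromatic): 1 H each → 3
  3 × C (aromatic): no H
  2 × C: 3 H each → 6
  2 × O: no H
  1 × N (charge +1): no H
  1 × O (charge -1): no H
  Total hydrogens = 15.

15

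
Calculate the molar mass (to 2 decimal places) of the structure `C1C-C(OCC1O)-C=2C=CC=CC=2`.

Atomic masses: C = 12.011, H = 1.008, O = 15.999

Molecular formula: C11H14O2.
M = 11×12.011 + 14×1.008 + 2×15.999 = 178.23 g/mol.

178.23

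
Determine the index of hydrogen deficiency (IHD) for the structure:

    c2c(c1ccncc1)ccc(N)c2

8

Molecular formula from the SMILES: C11H10N2.
DoU = (2C + 2 + N − H − X)/2 = (2·11 + 2 + 2 − 10 − 0)/2 = 16/2 = 8.
(Structurally: 2 ring(s) + 6 π bond(s) = 8.)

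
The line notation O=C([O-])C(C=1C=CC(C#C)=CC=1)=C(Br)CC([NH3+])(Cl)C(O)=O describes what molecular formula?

Heavy atoms from the SMILES: 1 Br, 14 C, 1 Cl, 1 N, 4 O.
Implicit hydrogens by atom environment:
  6 × C: no H
  4 × C (aromatic): 1 H each → 4
  2 × C (aromatic): no H
  2 × O: no H
  1 × Br: no H
  1 × C: 2 H
  1 × C: 1 H
  1 × Cl: no H
  1 × N (charge +1): 3 H
  1 × O: 1 H
  1 × O (charge -1): no H
  Total hydrogens = 11.
Molecular formula: C14H11BrClNO4

C14H11BrClNO4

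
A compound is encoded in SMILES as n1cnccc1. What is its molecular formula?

C4H4N2

Heavy atoms from the SMILES: 4 C, 2 N.
Implicit hydrogens by atom environment:
  4 × C (aromatic): 1 H each → 4
  2 × N (aromatic): no H
  Total hydrogens = 4.
Molecular formula: C4H4N2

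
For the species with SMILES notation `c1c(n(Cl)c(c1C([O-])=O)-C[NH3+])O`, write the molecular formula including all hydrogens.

Heavy atoms from the SMILES: 6 C, 1 Cl, 2 N, 3 O.
Implicit hydrogens by atom environment:
  3 × C (aromatic): no H
  1 × C: 2 H
  1 × C (aromatic): 1 H
  1 × C: no H
  1 × Cl: no H
  1 × N (charge +1): 3 H
  1 × N (aromatic): no H
  1 × O: 1 H
  1 × O: no H
  1 × O (charge -1): no H
  Total hydrogens = 7.
Molecular formula: C6H7ClN2O3

C6H7ClN2O3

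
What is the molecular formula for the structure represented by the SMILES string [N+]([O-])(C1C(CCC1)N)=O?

C5H10N2O2

Heavy atoms from the SMILES: 5 C, 2 N, 2 O.
Implicit hydrogens by atom environment:
  3 × C: 2 H each → 6
  2 × C: 1 H each → 2
  1 × N: 2 H
  1 × N (charge +1): no H
  1 × O: no H
  1 × O (charge -1): no H
  Total hydrogens = 10.
Molecular formula: C5H10N2O2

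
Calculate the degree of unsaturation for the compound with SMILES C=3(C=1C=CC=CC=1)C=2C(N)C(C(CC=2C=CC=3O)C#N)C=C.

Molecular formula from the SMILES: C19H18N2O.
DoU = (2C + 2 + N − H − X)/2 = (2·19 + 2 + 2 − 18 − 0)/2 = 24/2 = 12.
(Structurally: 3 ring(s) + 9 π bond(s) = 12.)

12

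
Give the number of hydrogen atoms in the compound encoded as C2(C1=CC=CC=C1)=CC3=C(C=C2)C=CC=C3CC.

Hydrogens are implicit in SMILES; fill each atom to its normal valence:
  11 × C (aromatic): 1 H each → 11
  5 × C (aromatic): no H
  1 × C: 3 H
  1 × C: 2 H
  Total hydrogens = 16.

16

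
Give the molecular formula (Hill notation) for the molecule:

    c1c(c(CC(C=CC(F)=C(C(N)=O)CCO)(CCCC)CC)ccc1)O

C21H30FNO3

Heavy atoms from the SMILES: 21 C, 1 F, 1 N, 3 O.
Implicit hydrogens by atom environment:
  7 × C: 2 H each → 14
  4 × C (aromatic): 1 H each → 4
  4 × C: no H
  2 × C: 3 H each → 6
  2 × C: 1 H each → 2
  2 × C (aromatic): no H
  2 × O: 1 H each → 2
  1 × F: no H
  1 × N: 2 H
  1 × O: no H
  Total hydrogens = 30.
Molecular formula: C21H30FNO3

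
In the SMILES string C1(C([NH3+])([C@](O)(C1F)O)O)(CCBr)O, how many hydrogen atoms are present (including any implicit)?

12

Hydrogens are implicit in SMILES; fill each atom to its normal valence:
  4 × O: 1 H each → 4
  3 × C: no H
  2 × C: 2 H each → 4
  1 × Br: no H
  1 × C: 1 H
  1 × F: no H
  1 × N (charge +1): 3 H
  Total hydrogens = 12.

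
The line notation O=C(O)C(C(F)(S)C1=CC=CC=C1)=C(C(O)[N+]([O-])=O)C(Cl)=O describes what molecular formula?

Heavy atoms from the SMILES: 12 C, 1 Cl, 1 F, 1 N, 6 O, 1 S.
Implicit hydrogens by atom environment:
  5 × C (aromatic): 1 H each → 5
  5 × C: no H
  3 × O: no H
  2 × O: 1 H each → 2
  1 × C: 1 H
  1 × C (aromatic): no H
  1 × Cl: no H
  1 × F: no H
  1 × N (charge +1): no H
  1 × O (charge -1): no H
  1 × S: 1 H
  Total hydrogens = 9.
Molecular formula: C12H9ClFNO6S

C12H9ClFNO6S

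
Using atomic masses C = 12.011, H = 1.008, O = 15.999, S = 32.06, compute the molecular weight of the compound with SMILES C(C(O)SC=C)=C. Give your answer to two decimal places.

116.18

Molecular formula: C5H8OS.
M = 5×12.011 + 8×1.008 + 1×15.999 + 1×32.06 = 116.18 g/mol.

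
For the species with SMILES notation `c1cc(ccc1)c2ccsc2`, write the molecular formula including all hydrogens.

Heavy atoms from the SMILES: 10 C, 1 S.
Implicit hydrogens by atom environment:
  8 × C (aromatic): 1 H each → 8
  2 × C (aromatic): no H
  1 × S (aromatic): no H
  Total hydrogens = 8.
Molecular formula: C10H8S

C10H8S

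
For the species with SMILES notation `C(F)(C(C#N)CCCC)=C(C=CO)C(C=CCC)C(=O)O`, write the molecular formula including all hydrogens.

C16H22FNO3

Heavy atoms from the SMILES: 16 C, 1 F, 1 N, 3 O.
Implicit hydrogens by atom environment:
  6 × C: 1 H each → 6
  4 × C: 2 H each → 8
  4 × C: no H
  2 × C: 3 H each → 6
  2 × O: 1 H each → 2
  1 × F: no H
  1 × N: no H
  1 × O: no H
  Total hydrogens = 22.
Molecular formula: C16H22FNO3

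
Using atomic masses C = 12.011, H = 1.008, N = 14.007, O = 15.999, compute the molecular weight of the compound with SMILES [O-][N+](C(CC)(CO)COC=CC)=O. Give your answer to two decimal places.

Molecular formula: C8H15NO4.
M = 8×12.011 + 15×1.008 + 1×14.007 + 4×15.999 = 189.21 g/mol.

189.21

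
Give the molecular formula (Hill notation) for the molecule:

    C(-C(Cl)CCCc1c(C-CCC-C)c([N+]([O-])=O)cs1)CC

Heavy atoms from the SMILES: 16 C, 1 Cl, 1 N, 2 O, 1 S.
Implicit hydrogens by atom environment:
  9 × C: 2 H each → 18
  3 × C (aromatic): no H
  2 × C: 3 H each → 6
  1 × C (aromatic): 1 H
  1 × C: 1 H
  1 × Cl: no H
  1 × N (charge +1): no H
  1 × O: no H
  1 × O (charge -1): no H
  1 × S (aromatic): no H
  Total hydrogens = 26.
Molecular formula: C16H26ClNO2S

C16H26ClNO2S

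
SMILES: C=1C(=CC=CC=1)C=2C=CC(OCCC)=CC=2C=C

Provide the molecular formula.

C17H18O

Heavy atoms from the SMILES: 17 C, 1 O.
Implicit hydrogens by atom environment:
  8 × C (aromatic): 1 H each → 8
  4 × C (aromatic): no H
  3 × C: 2 H each → 6
  1 × C: 3 H
  1 × C: 1 H
  1 × O: no H
  Total hydrogens = 18.
Molecular formula: C17H18O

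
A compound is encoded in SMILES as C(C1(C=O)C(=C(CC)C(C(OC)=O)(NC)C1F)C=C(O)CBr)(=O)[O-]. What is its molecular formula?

C15H18BrFNO6-

Heavy atoms from the SMILES: 1 Br, 15 C, 1 F, 1 N, 6 O.
Implicit hydrogens by atom environment:
  7 × C: no H
  4 × O: no H
  3 × C: 3 H each → 9
  3 × C: 1 H each → 3
  2 × C: 2 H each → 4
  1 × Br: no H
  1 × F: no H
  1 × N: 1 H
  1 × O: 1 H
  1 × O (charge -1): no H
  Total hydrogens = 18.
Net charge -1.
Molecular formula: C15H18BrFNO6-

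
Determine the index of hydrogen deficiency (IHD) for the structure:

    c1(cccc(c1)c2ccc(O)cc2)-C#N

Molecular formula from the SMILES: C13H9NO.
DoU = (2C + 2 + N − H − X)/2 = (2·13 + 2 + 1 − 9 − 0)/2 = 20/2 = 10.
(Structurally: 2 ring(s) + 8 π bond(s) = 10.)

10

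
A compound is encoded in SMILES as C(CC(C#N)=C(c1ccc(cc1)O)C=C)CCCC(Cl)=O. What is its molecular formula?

Heavy atoms from the SMILES: 17 C, 1 Cl, 1 N, 2 O.
Implicit hydrogens by atom environment:
  6 × C: 2 H each → 12
  4 × C (aromatic): 1 H each → 4
  4 × C: no H
  2 × C (aromatic): no H
  1 × C: 1 H
  1 × Cl: no H
  1 × N: no H
  1 × O: 1 H
  1 × O: no H
  Total hydrogens = 18.
Molecular formula: C17H18ClNO2

C17H18ClNO2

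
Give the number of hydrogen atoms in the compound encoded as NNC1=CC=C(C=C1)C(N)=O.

9

Hydrogens are implicit in SMILES; fill each atom to its normal valence:
  4 × C (aromatic): 1 H each → 4
  2 × C (aromatic): no H
  2 × N: 2 H each → 4
  1 × C: no H
  1 × N: 1 H
  1 × O: no H
  Total hydrogens = 9.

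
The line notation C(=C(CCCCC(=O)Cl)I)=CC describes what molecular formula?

C9H12ClIO

Heavy atoms from the SMILES: 9 C, 1 Cl, 1 I, 1 O.
Implicit hydrogens by atom environment:
  4 × C: 2 H each → 8
  3 × C: no H
  1 × C: 3 H
  1 × C: 1 H
  1 × Cl: no H
  1 × I: no H
  1 × O: no H
  Total hydrogens = 12.
Molecular formula: C9H12ClIO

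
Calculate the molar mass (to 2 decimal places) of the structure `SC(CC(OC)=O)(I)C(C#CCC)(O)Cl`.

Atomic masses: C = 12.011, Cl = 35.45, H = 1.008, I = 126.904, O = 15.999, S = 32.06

362.61

Molecular formula: C9H12ClIO3S.
M = 9×12.011 + 1×35.45 + 12×1.008 + 1×126.904 + 3×15.999 + 1×32.06 = 362.61 g/mol.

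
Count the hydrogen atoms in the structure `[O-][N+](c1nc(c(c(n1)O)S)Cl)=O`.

2

Hydrogens are implicit in SMILES; fill each atom to its normal valence:
  4 × C (aromatic): no H
  2 × N (aromatic): no H
  1 × Cl: no H
  1 × N (charge +1): no H
  1 × O: 1 H
  1 × O: no H
  1 × O (charge -1): no H
  1 × S: 1 H
  Total hydrogens = 2.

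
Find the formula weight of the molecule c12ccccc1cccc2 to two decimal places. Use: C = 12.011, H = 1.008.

Molecular formula: C10H8.
M = 10×12.011 + 8×1.008 = 128.17 g/mol.

128.17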